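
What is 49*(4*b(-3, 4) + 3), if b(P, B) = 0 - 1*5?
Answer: -833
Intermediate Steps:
b(P, B) = -5 (b(P, B) = 0 - 5 = -5)
49*(4*b(-3, 4) + 3) = 49*(4*(-5) + 3) = 49*(-20 + 3) = 49*(-17) = -833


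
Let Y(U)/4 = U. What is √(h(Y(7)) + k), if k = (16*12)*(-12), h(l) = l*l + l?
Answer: 2*I*√373 ≈ 38.626*I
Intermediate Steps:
Y(U) = 4*U
h(l) = l + l² (h(l) = l² + l = l + l²)
k = -2304 (k = 192*(-12) = -2304)
√(h(Y(7)) + k) = √((4*7)*(1 + 4*7) - 2304) = √(28*(1 + 28) - 2304) = √(28*29 - 2304) = √(812 - 2304) = √(-1492) = 2*I*√373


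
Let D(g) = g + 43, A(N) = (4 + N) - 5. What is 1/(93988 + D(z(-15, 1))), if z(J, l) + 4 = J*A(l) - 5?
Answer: 1/94022 ≈ 1.0636e-5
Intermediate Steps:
A(N) = -1 + N
z(J, l) = -9 + J*(-1 + l) (z(J, l) = -4 + (J*(-1 + l) - 5) = -4 + (-5 + J*(-1 + l)) = -9 + J*(-1 + l))
D(g) = 43 + g
1/(93988 + D(z(-15, 1))) = 1/(93988 + (43 + (-9 - 15*(-1 + 1)))) = 1/(93988 + (43 + (-9 - 15*0))) = 1/(93988 + (43 + (-9 + 0))) = 1/(93988 + (43 - 9)) = 1/(93988 + 34) = 1/94022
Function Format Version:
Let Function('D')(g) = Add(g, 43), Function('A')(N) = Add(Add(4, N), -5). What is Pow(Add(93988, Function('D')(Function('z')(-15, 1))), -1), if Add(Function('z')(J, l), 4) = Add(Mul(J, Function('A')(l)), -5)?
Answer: Rational(1, 94022) ≈ 1.0636e-5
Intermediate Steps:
Function('A')(N) = Add(-1, N)
Function('z')(J, l) = Add(-9, Mul(J, Add(-1, l))) (Function('z')(J, l) = Add(-4, Add(Mul(J, Add(-1, l)), -5)) = Add(-4, Add(-5, Mul(J, Add(-1, l)))) = Add(-9, Mul(J, Add(-1, l))))
Function('D')(g) = Add(43, g)
Pow(Add(93988, Function('D')(Function('z')(-15, 1))), -1) = Pow(Add(93988, Add(43, Add(-9, Mul(-15, Add(-1, 1))))), -1) = Pow(Add(93988, Add(43, Add(-9, Mul(-15, 0)))), -1) = Pow(Add(93988, Add(43, Add(-9, 0))), -1) = Pow(Add(93988, Add(43, -9)), -1) = Pow(Add(93988, 34), -1) = Pow(94022, -1) = Rational(1, 94022)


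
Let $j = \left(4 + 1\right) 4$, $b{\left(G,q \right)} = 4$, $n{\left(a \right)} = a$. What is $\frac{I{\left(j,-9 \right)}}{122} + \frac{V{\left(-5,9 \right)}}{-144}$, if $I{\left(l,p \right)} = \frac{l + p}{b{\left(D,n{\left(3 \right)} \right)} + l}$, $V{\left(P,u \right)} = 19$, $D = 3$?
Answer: $- \frac{563}{4392} \approx -0.12819$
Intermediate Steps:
$j = 20$ ($j = 5 \cdot 4 = 20$)
$I{\left(l,p \right)} = \frac{l + p}{4 + l}$
$\frac{I{\left(j,-9 \right)}}{122} + \frac{V{\left(-5,9 \right)}}{-144} = \frac{\frac{1}{4 + 20} \left(20 - 9\right)}{122} + \frac{19}{-144} = \frac{1}{24} \cdot 11 \cdot \frac{1}{122} + 19 \left(- \frac{1}{144}\right) = \frac{1}{24} \cdot 11 \cdot \frac{1}{122} - \frac{19}{144} = \frac{11}{24} \cdot \frac{1}{122} - \frac{19}{144} = \frac{11}{2928} - \frac{19}{144} = - \frac{563}{4392}$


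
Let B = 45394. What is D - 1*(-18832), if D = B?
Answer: 64226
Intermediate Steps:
D = 45394
D - 1*(-18832) = 45394 - 1*(-18832) = 45394 + 18832 = 64226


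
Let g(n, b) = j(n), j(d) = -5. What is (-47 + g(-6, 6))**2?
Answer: 2704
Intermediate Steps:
g(n, b) = -5
(-47 + g(-6, 6))**2 = (-47 - 5)**2 = (-52)**2 = 2704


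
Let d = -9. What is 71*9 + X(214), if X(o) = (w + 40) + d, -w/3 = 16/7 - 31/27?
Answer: 41995/63 ≈ 666.59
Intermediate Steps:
w = -215/63 (w = -3*(16/7 - 31/27) = -3*215/189 = -215/63 ≈ -3.4127)
X(o) = 1738/63 (X(o) = (-215/63 + 40) - 9 = 2305/63 - 9 = 1738/63)
71*9 + X(214) = 71*9 + 1738/63 = 639 + 1738/63 = 41995/63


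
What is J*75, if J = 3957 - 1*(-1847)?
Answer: 435300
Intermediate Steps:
J = 5804 (J = 3957 + 1847 = 5804)
J*75 = 5804*75 = 435300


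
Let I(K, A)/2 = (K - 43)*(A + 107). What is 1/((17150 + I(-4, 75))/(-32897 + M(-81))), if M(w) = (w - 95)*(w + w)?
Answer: -4385/42 ≈ -104.40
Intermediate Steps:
I(K, A) = 2*(-43 + K)*(107 + A) (I(K, A) = 2*((K - 43)*(A + 107)) = 2*((-43 + K)*(107 + A)) = 2*(-43 + K)*(107 + A))
M(w) = 2*w*(-95 + w) (M(w) = (-95 + w)*(2*w) = 2*w*(-95 + w))
1/((17150 + I(-4, 75))/(-32897 + M(-81))) = 1/((17150 + (-9202 - 86*75 + 214*(-4) + 2*75*(-4)))/(-32897 + 2*(-81)*(-95 - 81))) = 1/((17150 + (-9202 - 6450 - 856 - 600))/(-32897 + 2*(-81)*(-176))) = 1/((17150 - 17108)/(-32897 + 28512)) = 1/(42/(-4385)) = 1/(42*(-1/4385)) = 1/(-42/4385) = -4385/42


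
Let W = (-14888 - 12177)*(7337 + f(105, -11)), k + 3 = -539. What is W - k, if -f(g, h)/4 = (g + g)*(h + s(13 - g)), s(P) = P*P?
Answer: 191976998437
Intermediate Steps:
s(P) = P²
k = -542 (k = -3 - 539 = -542)
f(g, h) = -8*g*(h + (13 - g)²) (f(g, h) = -4*(g + g)*(h + (13 - g)²) = -4*2*g*(h + (13 - g)²) = -8*g*(h + (13 - g)²))
W = 191976997895 (W = (-14888 - 12177)*(7337 - 8*105*(-11 + (-13 + 105)²)) = -27065*(7337 - 8*105*(-11 + 92²)) = -27065*(7337 - 8*105*(-11 + 8464)) = -27065*(7337 - 8*105*8453) = -27065*(7337 - 7100520) = -27065*(-7093183) = 191976997895)
W - k = 191976997895 - 1*(-542) = 191976997895 + 542 = 191976998437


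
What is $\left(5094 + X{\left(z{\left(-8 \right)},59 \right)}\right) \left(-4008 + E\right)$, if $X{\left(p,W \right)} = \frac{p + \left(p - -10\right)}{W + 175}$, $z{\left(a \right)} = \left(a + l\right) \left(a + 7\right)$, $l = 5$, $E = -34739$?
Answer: $- \frac{23093444482}{117} \approx -1.9738 \cdot 10^{8}$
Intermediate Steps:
$z{\left(a \right)} = \left(5 + a\right) \left(7 + a\right)$ ($z{\left(a \right)} = \left(a + 5\right) \left(a + 7\right) = \left(5 + a\right) \left(7 + a\right)$)
$X{\left(p,W \right)} = \frac{10 + 2 p}{175 + W}$ ($X{\left(p,W \right)} = \frac{p + \left(p + 10\right)}{175 + W} = \frac{p + \left(10 + p\right)}{175 + W} = \frac{10 + 2 p}{175 + W}$)
$\left(5094 + X{\left(z{\left(-8 \right)},59 \right)}\right) \left(-4008 + E\right) = \left(5094 + \frac{2 \left(5 + \left(35 + \left(-8\right)^{2} + 12 \left(-8\right)\right)\right)}{175 + 59}\right) \left(-4008 - 34739\right) = \left(5094 + \frac{2 \left(5 + \left(35 + 64 - 96\right)\right)}{234}\right) \left(-38747\right) = \left(5094 + 2 \cdot \frac{1}{234} \left(5 + 3\right)\right) \left(-38747\right) = \left(5094 + 2 \cdot \frac{1}{234} \cdot 8\right) \left(-38747\right) = \left(5094 + \frac{8}{117}\right) \left(-38747\right) = \frac{596006}{117} \left(-38747\right) = - \frac{23093444482}{117}$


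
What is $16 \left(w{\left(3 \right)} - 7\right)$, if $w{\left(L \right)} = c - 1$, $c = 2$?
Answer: $-96$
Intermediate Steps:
$w{\left(L \right)} = 1$ ($w{\left(L \right)} = 2 - 1 = 1$)
$16 \left(w{\left(3 \right)} - 7\right) = 16 \left(1 - 7\right) = 16 \left(-6\right) = -96$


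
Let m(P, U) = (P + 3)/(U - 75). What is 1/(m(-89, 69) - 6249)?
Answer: -3/18704 ≈ -0.00016039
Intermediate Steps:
m(P, U) = (3 + P)/(-75 + U)
1/(m(-89, 69) - 6249) = 1/((3 - 89)/(-75 + 69) - 6249) = 1/(-86/(-6) - 6249) = 1/(-1/6*(-86) - 6249) = 1/(43/3 - 6249) = 1/(-18704/3) = -3/18704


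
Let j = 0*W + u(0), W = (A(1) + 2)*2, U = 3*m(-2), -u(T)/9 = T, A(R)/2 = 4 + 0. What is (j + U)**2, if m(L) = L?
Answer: 36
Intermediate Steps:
A(R) = 8 (A(R) = 2*(4 + 0) = 2*4 = 8)
u(T) = -9*T
U = -6 (U = 3*(-2) = -6)
W = 20 (W = (8 + 2)*2 = 10*2 = 20)
j = 0 (j = 0*20 - 9*0 = 0 + 0 = 0)
(j + U)**2 = (0 - 6)**2 = (-6)**2 = 36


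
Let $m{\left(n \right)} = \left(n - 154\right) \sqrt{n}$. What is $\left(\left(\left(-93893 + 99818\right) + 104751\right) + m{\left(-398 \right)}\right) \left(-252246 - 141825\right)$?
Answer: $-43614201996 + 217527192 i \sqrt{398} \approx -4.3614 \cdot 10^{10} + 4.3397 \cdot 10^{9} i$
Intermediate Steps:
$m{\left(n \right)} = \sqrt{n} \left(-154 + n\right)$ ($m{\left(n \right)} = \left(-154 + n\right) \sqrt{n} = \sqrt{n} \left(-154 + n\right)$)
$\left(\left(\left(-93893 + 99818\right) + 104751\right) + m{\left(-398 \right)}\right) \left(-252246 - 141825\right) = \left(\left(\left(-93893 + 99818\right) + 104751\right) + \sqrt{-398} \left(-154 - 398\right)\right) \left(-252246 - 141825\right) = \left(\left(5925 + 104751\right) + i \sqrt{398} \left(-552\right)\right) \left(-394071\right) = \left(110676 - 552 i \sqrt{398}\right) \left(-394071\right) = -43614201996 + 217527192 i \sqrt{398}$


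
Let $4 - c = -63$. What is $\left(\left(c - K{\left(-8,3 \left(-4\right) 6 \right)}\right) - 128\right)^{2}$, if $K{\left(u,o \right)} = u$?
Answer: $2809$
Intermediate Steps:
$c = 67$ ($c = 4 - -63 = 4 + 63 = 67$)
$\left(\left(c - K{\left(-8,3 \left(-4\right) 6 \right)}\right) - 128\right)^{2} = \left(\left(67 - -8\right) - 128\right)^{2} = \left(\left(67 + 8\right) - 128\right)^{2} = \left(75 - 128\right)^{2} = \left(-53\right)^{2} = 2809$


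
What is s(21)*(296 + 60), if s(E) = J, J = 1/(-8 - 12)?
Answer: -89/5 ≈ -17.800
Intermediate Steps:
J = -1/20 (J = 1/(-20) = -1/20 ≈ -0.050000)
s(E) = -1/20
s(21)*(296 + 60) = -(296 + 60)/20 = -1/20*356 = -89/5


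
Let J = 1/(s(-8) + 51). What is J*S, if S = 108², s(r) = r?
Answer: 11664/43 ≈ 271.26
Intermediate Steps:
S = 11664
J = 1/43 (J = 1/(-8 + 51) = 1/43 ≈ 0.023256)
J*S = (1/43)*11664 = 11664/43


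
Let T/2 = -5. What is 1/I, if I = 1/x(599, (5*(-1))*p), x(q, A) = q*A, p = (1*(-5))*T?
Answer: -149750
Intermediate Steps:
T = -10 (T = 2*(-5) = -10)
p = 50 (p = (1*(-5))*(-10) = -5*(-10) = 50)
x(q, A) = A*q
I = -1/149750 (I = 1/(((5*(-1))*50)*599) = 1/(-5*50*599) = 1/(-250*599) = 1/(-149750) = -1/149750 ≈ -6.6778e-6)
1/I = 1/(-1/149750) = -149750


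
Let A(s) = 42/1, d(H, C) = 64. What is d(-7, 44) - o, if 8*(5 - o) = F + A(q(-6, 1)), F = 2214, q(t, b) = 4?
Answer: 341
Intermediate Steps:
A(s) = 42 (A(s) = 42*1 = 42)
o = -277 (o = 5 - (2214 + 42)/8 = 5 - ⅛*2256 = 5 - 282 = -277)
d(-7, 44) - o = 64 - 1*(-277) = 64 + 277 = 341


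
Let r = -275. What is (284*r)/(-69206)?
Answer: 39050/34603 ≈ 1.1285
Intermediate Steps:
(284*r)/(-69206) = (284*(-275))/(-69206) = -78100*(-1/69206) = 39050/34603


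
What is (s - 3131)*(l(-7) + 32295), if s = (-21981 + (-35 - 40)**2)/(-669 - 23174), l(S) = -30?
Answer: -2408133024405/23843 ≈ -1.0100e+8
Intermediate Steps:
s = 16356/23843 (s = (-21981 + (-75)**2)/(-23843) = (-21981 + 5625)*(-1/23843) = -16356*(-1/23843) = 16356/23843 ≈ 0.68599)
(s - 3131)*(l(-7) + 32295) = (16356/23843 - 3131)*(-30 + 32295) = -74636077/23843*32265 = -2408133024405/23843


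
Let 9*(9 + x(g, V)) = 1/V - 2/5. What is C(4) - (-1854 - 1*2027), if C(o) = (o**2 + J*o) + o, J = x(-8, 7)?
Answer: 135271/35 ≈ 3864.9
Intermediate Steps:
x(g, V) = -407/45 + 1/(9*V) (x(g, V) = -9 + (1/V - 2/5)/9 = -9 + (-2/5 + 1/V)/9 = -9 + (-2/45 + 1/(9*V)) = -407/45 + 1/(9*V))
J = -316/35 (J = (1/45)*(5 - 407*7)/7 = (1/45)*(1/7)*(5 - 2849) = (1/45)*(1/7)*(-2844) = -316/35 ≈ -9.0286)
C(o) = o**2 - 281*o/35 (C(o) = (o**2 - 316*o/35) + o = o**2 - 281*o/35)
C(4) - (-1854 - 1*2027) = (1/35)*4*(-281 + 35*4) - (-1854 - 1*2027) = (1/35)*4*(-281 + 140) - (-1854 - 2027) = (1/35)*4*(-141) - 1*(-3881) = -564/35 + 3881 = 135271/35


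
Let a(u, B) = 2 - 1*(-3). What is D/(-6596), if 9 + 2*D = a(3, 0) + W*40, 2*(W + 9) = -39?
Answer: 143/1649 ≈ 0.086719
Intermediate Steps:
W = -57/2 (W = -9 + (1/2)*(-39) = -9 - 39/2 = -57/2 ≈ -28.500)
a(u, B) = 5 (a(u, B) = 2 + 3 = 5)
D = -572 (D = -9/2 + (5 - 57/2*40)/2 = -9/2 + (5 - 1140)/2 = -9/2 + (1/2)*(-1135) = -9/2 - 1135/2 = -572)
D/(-6596) = -572/(-6596) = -572*(-1/6596) = 143/1649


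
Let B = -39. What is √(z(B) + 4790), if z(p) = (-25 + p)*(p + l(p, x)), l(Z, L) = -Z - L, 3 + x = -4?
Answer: √4342 ≈ 65.894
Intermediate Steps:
x = -7 (x = -3 - 4 = -7)
l(Z, L) = -L - Z
z(p) = -175 + 7*p (z(p) = (-25 + p)*(p + (-1*(-7) - p)) = (-25 + p)*(p + (7 - p)) = (-25 + p)*7 = -175 + 7*p)
√(z(B) + 4790) = √((-175 + 7*(-39)) + 4790) = √((-175 - 273) + 4790) = √(-448 + 4790) = √4342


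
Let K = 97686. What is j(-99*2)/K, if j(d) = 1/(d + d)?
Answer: -1/38683656 ≈ -2.5851e-8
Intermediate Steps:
j(d) = 1/(2*d)
j(-99*2)/K = (1/(2*((-99*2))))/97686 = ((½)/(-198))*(1/97686) = ((½)*(-1/198))*(1/97686) = -1/396*1/97686 = -1/38683656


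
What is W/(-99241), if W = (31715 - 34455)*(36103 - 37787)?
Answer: -4614160/99241 ≈ -46.495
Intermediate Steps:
W = 4614160 (W = -2740*(-1684) = 4614160)
W/(-99241) = 4614160/(-99241) = 4614160*(-1/99241) = -4614160/99241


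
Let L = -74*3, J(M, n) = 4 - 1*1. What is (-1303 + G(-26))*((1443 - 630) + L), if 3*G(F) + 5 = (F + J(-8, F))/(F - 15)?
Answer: -31608847/41 ≈ -7.7095e+5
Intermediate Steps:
J(M, n) = 3 (J(M, n) = 4 - 1 = 3)
L = -222
G(F) = -5/3 + (3 + F)/(3*(-15 + F)) (G(F) = -5/3 + ((F + 3)/(F - 15))/3 = -5/3 + ((3 + F)/(-15 + F))/3 = -5/3 + (3 + F)/(3*(-15 + F)))
(-1303 + G(-26))*((1443 - 630) + L) = (-1303 + 2*(39 - 2*(-26))/(3*(-15 - 26)))*((1443 - 630) - 222) = (-1303 + (⅔)*(39 + 52)/(-41))*(813 - 222) = (-1303 + (⅔)*(-1/41)*91)*591 = (-1303 - 182/123)*591 = -160451/123*591 = -31608847/41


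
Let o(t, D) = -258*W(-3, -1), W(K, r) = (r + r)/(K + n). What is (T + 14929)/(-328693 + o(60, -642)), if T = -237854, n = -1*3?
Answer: 222925/328779 ≈ 0.67804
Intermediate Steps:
n = -3
W(K, r) = 2*r/(-3 + K) (W(K, r) = (r + r)/(K - 3) = (2*r)/(-3 + K) = 2*r/(-3 + K))
o(t, D) = -86 (o(t, D) = -516*(-1)/(-3 - 3) = -516*(-1)/(-6) = -516*(-1)*(-1)/6 = -258*⅓ = -86)
(T + 14929)/(-328693 + o(60, -642)) = (-237854 + 14929)/(-328693 - 86) = -222925/(-328779) = -222925*(-1/328779) = 222925/328779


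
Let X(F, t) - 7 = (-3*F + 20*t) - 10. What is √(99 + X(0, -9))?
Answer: 2*I*√21 ≈ 9.1651*I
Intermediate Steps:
X(F, t) = -3 - 3*F + 20*t (X(F, t) = 7 + ((-3*F + 20*t) - 10) = 7 + (-10 - 3*F + 20*t) = -3 - 3*F + 20*t)
√(99 + X(0, -9)) = √(99 + (-3 - 3*0 + 20*(-9))) = √(99 + (-3 + 0 - 180)) = √(99 - 183) = √(-84) = 2*I*√21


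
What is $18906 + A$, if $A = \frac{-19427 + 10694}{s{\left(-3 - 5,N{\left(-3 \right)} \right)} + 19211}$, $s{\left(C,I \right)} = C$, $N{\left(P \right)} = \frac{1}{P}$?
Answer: $\frac{121014395}{6401} \approx 18906.0$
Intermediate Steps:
$A = - \frac{2911}{6401}$ ($A = \frac{-19427 + 10694}{\left(-3 - 5\right) + 19211} = - \frac{8733}{\left(-3 - 5\right) + 19211} = - \frac{8733}{-8 + 19211} = - \frac{8733}{19203} = \left(-8733\right) \frac{1}{19203} = - \frac{2911}{6401} \approx -0.45477$)
$18906 + A = 18906 - \frac{2911}{6401} = \frac{121014395}{6401}$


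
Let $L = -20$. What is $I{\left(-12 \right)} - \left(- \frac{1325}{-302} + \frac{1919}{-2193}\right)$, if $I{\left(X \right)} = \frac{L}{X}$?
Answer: $- \frac{407459}{220762} \approx -1.8457$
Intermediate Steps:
$I{\left(X \right)} = - \frac{20}{X}$
$I{\left(-12 \right)} - \left(- \frac{1325}{-302} + \frac{1919}{-2193}\right) = - \frac{20}{-12} - \left(- \frac{1325}{-302} + \frac{1919}{-2193}\right) = \left(-20\right) \left(- \frac{1}{12}\right) - \left(\left(-1325\right) \left(- \frac{1}{302}\right) + 1919 \left(- \frac{1}{2193}\right)\right) = \frac{5}{3} - \left(\frac{1325}{302} - \frac{1919}{2193}\right) = \frac{5}{3} - \frac{2326187}{662286} = - \frac{407459}{220762}$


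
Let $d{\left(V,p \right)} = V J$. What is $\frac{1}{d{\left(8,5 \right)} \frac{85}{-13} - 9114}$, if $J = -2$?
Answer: $- \frac{13}{117122} \approx -0.000111$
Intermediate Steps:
$d{\left(V,p \right)} = - 2 V$ ($d{\left(V,p \right)} = V \left(-2\right) = - 2 V$)
$\frac{1}{d{\left(8,5 \right)} \frac{85}{-13} - 9114} = \frac{1}{\left(-2\right) 8 \frac{85}{-13} - 9114} = \frac{1}{- 16 \cdot 85 \left(- \frac{1}{13}\right) - 9114} = \frac{1}{\left(-16\right) \left(- \frac{85}{13}\right) - 9114} = \frac{1}{\frac{1360}{13} - 9114} = \frac{1}{- \frac{117122}{13}} = - \frac{13}{117122}$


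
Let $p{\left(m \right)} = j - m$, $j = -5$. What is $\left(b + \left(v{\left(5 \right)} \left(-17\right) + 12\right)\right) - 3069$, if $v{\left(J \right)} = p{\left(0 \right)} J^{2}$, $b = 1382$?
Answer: $450$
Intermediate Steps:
$p{\left(m \right)} = -5 - m$
$v{\left(J \right)} = - 5 J^{2}$ ($v{\left(J \right)} = \left(-5 - 0\right) J^{2} = \left(-5 + 0\right) J^{2} = - 5 J^{2}$)
$\left(b + \left(v{\left(5 \right)} \left(-17\right) + 12\right)\right) - 3069 = \left(1382 + \left(- 5 \cdot 5^{2} \left(-17\right) + 12\right)\right) - 3069 = \left(1382 + \left(\left(-5\right) 25 \left(-17\right) + 12\right)\right) - 3069 = \left(1382 + \left(\left(-125\right) \left(-17\right) + 12\right)\right) - 3069 = \left(1382 + \left(2125 + 12\right)\right) - 3069 = \left(1382 + 2137\right) - 3069 = 3519 - 3069 = 450$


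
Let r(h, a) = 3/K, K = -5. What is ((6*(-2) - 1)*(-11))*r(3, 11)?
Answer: -429/5 ≈ -85.800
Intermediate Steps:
r(h, a) = -3/5 (r(h, a) = 3/(-5) = 3*(-1/5) = -3/5)
((6*(-2) - 1)*(-11))*r(3, 11) = ((6*(-2) - 1)*(-11))*(-3/5) = ((-12 - 1)*(-11))*(-3/5) = -13*(-11)*(-3/5) = 143*(-3/5) = -429/5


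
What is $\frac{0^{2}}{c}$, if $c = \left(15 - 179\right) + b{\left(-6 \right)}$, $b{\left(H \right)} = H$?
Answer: $0$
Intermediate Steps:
$c = -170$ ($c = \left(15 - 179\right) - 6 = -164 - 6 = -170$)
$\frac{0^{2}}{c} = \frac{0^{2}}{-170} = 0 \left(- \frac{1}{170}\right) = 0$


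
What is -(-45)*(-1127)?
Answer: -50715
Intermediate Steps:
-(-45)*(-1127) = -1*50715 = -50715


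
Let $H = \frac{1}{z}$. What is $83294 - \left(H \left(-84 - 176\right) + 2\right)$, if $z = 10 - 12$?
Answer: $83162$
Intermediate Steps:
$z = -2$ ($z = 10 - 12 = -2$)
$H = - \frac{1}{2}$ ($H = \frac{1}{-2} = - \frac{1}{2} \approx -0.5$)
$83294 - \left(H \left(-84 - 176\right) + 2\right) = 83294 - \left(- \frac{-84 - 176}{2} + 2\right) = 83294 - \left(\left(- \frac{1}{2}\right) \left(-260\right) + 2\right) = 83294 - \left(130 + 2\right) = 83294 - 132 = 83162$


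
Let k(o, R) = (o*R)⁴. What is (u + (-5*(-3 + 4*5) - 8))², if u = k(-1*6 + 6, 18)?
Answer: 8649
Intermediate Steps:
k(o, R) = R⁴*o⁴ (k(o, R) = (R*o)⁴ = R⁴*o⁴)
u = 0 (u = 18⁴*(-1*6 + 6)⁴ = 104976*(-6 + 6)⁴ = 104976*0⁴ = 104976*0 = 0)
(u + (-5*(-3 + 4*5) - 8))² = (0 + (-5*(-3 + 4*5) - 8))² = (0 + (-5*(-3 + 20) - 8))² = (0 + (-5*17 - 8))² = (0 + (-85 - 8))² = (0 - 93)² = (-93)² = 8649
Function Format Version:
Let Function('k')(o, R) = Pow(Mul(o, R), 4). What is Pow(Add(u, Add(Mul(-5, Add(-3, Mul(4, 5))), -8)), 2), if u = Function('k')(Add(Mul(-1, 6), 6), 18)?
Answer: 8649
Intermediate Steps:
Function('k')(o, R) = Mul(Pow(R, 4), Pow(o, 4)) (Function('k')(o, R) = Pow(Mul(R, o), 4) = Mul(Pow(R, 4), Pow(o, 4)))
u = 0 (u = Mul(Pow(18, 4), Pow(Add(Mul(-1, 6), 6), 4)) = Mul(104976, Pow(Add(-6, 6), 4)) = Mul(104976, Pow(0, 4)) = Mul(104976, 0) = 0)
Pow(Add(u, Add(Mul(-5, Add(-3, Mul(4, 5))), -8)), 2) = Pow(Add(0, Add(Mul(-5, Add(-3, Mul(4, 5))), -8)), 2) = Pow(Add(0, Add(Mul(-5, Add(-3, 20)), -8)), 2) = Pow(Add(0, Add(Mul(-5, 17), -8)), 2) = Pow(Add(0, Add(-85, -8)), 2) = Pow(Add(0, -93), 2) = Pow(-93, 2) = 8649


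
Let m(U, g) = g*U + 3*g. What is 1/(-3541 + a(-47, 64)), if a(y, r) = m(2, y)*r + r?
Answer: -1/18517 ≈ -5.4004e-5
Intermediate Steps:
m(U, g) = 3*g + U*g (m(U, g) = U*g + 3*g = 3*g + U*g)
a(y, r) = r + 5*r*y (a(y, r) = (y*(3 + 2))*r + r = (y*5)*r + r = (5*y)*r + r = 5*r*y + r = r + 5*r*y)
1/(-3541 + a(-47, 64)) = 1/(-3541 + 64*(1 + 5*(-47))) = 1/(-3541 + 64*(1 - 235)) = 1/(-3541 + 64*(-234)) = 1/(-3541 - 14976) = 1/(-18517) = -1/18517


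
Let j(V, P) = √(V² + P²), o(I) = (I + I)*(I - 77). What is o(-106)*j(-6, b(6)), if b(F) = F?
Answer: 232776*√2 ≈ 3.2920e+5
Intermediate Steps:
o(I) = 2*I*(-77 + I) (o(I) = (2*I)*(-77 + I) = 2*I*(-77 + I))
j(V, P) = √(P² + V²)
o(-106)*j(-6, b(6)) = (2*(-106)*(-77 - 106))*√(6² + (-6)²) = (2*(-106)*(-183))*√(36 + 36) = 38796*√72 = 38796*(6*√2) = 232776*√2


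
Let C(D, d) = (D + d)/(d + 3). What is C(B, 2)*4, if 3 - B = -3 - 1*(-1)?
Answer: 28/5 ≈ 5.6000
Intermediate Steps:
B = 5 (B = 3 - (-3 - 1*(-1)) = 3 - (-3 + 1) = 3 - 1*(-2) = 3 + 2 = 5)
C(D, d) = (D + d)/(3 + d)
C(B, 2)*4 = ((5 + 2)/(3 + 2))*4 = (7/5)*4 = 28/5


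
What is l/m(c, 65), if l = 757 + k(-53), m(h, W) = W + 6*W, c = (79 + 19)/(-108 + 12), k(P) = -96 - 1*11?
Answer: 10/7 ≈ 1.4286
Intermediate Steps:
k(P) = -107 (k(P) = -96 - 11 = -107)
c = -49/48 (c = 98/(-96) = 98*(-1/96) = -49/48 ≈ -1.0208)
m(h, W) = 7*W
l = 650 (l = 757 - 107 = 650)
l/m(c, 65) = 650/((7*65)) = 650/455 = 650*(1/455) = 10/7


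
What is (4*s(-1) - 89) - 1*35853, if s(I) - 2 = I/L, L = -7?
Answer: -251534/7 ≈ -35933.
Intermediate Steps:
s(I) = 2 - I/7 (s(I) = 2 + I/(-7) = 2 + I*(-⅐) = 2 - I/7)
(4*s(-1) - 89) - 1*35853 = (4*(2 - ⅐*(-1)) - 89) - 1*35853 = (4*(2 + ⅐) - 89) - 35853 = (4*(15/7) - 89) - 35853 = (60/7 - 89) - 35853 = -563/7 - 35853 = -251534/7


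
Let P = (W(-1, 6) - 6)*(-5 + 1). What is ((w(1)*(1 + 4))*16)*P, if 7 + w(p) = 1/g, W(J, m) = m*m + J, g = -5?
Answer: 66816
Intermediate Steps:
W(J, m) = J + m² (W(J, m) = m² + J = J + m²)
w(p) = -36/5 (w(p) = -7 + 1/(-5) = -7 - ⅕ = -36/5)
P = -116 (P = ((-1 + 6²) - 6)*(-5 + 1) = ((-1 + 36) - 6)*(-4) = (35 - 6)*(-4) = 29*(-4) = -116)
((w(1)*(1 + 4))*16)*P = (-36*(1 + 4)/5*16)*(-116) = (-36/5*5*16)*(-116) = -36*16*(-116) = -576*(-116) = 66816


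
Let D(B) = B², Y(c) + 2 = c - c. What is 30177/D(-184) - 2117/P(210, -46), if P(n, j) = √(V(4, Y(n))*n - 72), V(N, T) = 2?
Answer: 30177/33856 - 73*√87/6 ≈ -112.59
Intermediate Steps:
Y(c) = -2 (Y(c) = -2 + (c - c) = -2 + 0 = -2)
P(n, j) = √(-72 + 2*n) (P(n, j) = √(2*n - 72) = √(-72 + 2*n))
30177/D(-184) - 2117/P(210, -46) = 30177/((-184)²) - 2117/√(-72 + 2*210) = 30177/33856 - 2117/√(-72 + 420) = 30177*(1/33856) - 2117*√87/174 = 30177/33856 - 2117*√87/174 = 30177/33856 - 73*√87/6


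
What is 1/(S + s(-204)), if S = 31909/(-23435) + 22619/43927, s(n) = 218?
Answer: 9444305/2050862248 ≈ 0.0046050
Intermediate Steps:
S = -7996242/9444305 (S = 31909*(-1/23435) + 22619*(1/43927) = -31909/23435 + 22619/43927 = -7996242/9444305 ≈ -0.84667)
1/(S + s(-204)) = 1/(-7996242/9444305 + 218) = 1/(2050862248/9444305) = 9444305/2050862248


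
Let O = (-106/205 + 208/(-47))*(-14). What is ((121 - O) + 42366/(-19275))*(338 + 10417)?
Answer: 1321069132251/2476195 ≈ 5.3351e+5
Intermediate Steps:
O = 666708/9635 (O = (-106*1/205 + 208*(-1/47))*(-14) = (-106/205 - 208/47)*(-14) = -47622/9635*(-14) = 666708/9635 ≈ 69.196)
((121 - O) + 42366/(-19275))*(338 + 10417) = ((121 - 1*666708/9635) + 42366/(-19275))*(338 + 10417) = ((121 - 666708/9635) + 42366*(-1/19275))*10755 = (499127/9635 - 14122/6425)*10755 = (614165101/12380975)*10755 = 1321069132251/2476195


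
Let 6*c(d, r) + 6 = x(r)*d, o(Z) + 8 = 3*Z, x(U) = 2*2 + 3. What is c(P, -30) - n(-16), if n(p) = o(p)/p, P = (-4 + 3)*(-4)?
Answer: ⅙ ≈ 0.16667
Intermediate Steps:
x(U) = 7 (x(U) = 4 + 3 = 7)
o(Z) = -8 + 3*Z
P = 4 (P = -1*(-4) = 4)
c(d, r) = -1 + 7*d/6 (c(d, r) = -1 + (7*d)/6 = -1 + 7*d/6)
n(p) = (-8 + 3*p)/p
c(P, -30) - n(-16) = (-1 + (7/6)*4) - (3 - 8/(-16)) = (-1 + 14/3) - (3 - 8*(-1/16)) = 11/3 - (3 + ½) = 11/3 - 1*7/2 = 11/3 - 7/2 = ⅙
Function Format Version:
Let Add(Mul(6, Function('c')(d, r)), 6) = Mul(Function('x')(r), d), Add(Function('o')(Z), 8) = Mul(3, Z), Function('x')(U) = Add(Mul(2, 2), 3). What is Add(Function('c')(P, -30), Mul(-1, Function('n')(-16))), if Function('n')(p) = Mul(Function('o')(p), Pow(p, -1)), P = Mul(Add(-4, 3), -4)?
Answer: Rational(1, 6) ≈ 0.16667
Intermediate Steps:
Function('x')(U) = 7 (Function('x')(U) = Add(4, 3) = 7)
Function('o')(Z) = Add(-8, Mul(3, Z))
P = 4 (P = Mul(-1, -4) = 4)
Function('c')(d, r) = Add(-1, Mul(Rational(7, 6), d)) (Function('c')(d, r) = Add(-1, Mul(Rational(1, 6), Mul(7, d))) = Add(-1, Mul(Rational(7, 6), d)))
Function('n')(p) = Mul(Pow(p, -1), Add(-8, Mul(3, p))) (Function('n')(p) = Mul(Add(-8, Mul(3, p)), Pow(p, -1)) = Mul(Pow(p, -1), Add(-8, Mul(3, p))))
Add(Function('c')(P, -30), Mul(-1, Function('n')(-16))) = Add(Add(-1, Mul(Rational(7, 6), 4)), Mul(-1, Add(3, Mul(-8, Pow(-16, -1))))) = Add(Add(-1, Rational(14, 3)), Mul(-1, Add(3, Mul(-8, Rational(-1, 16))))) = Add(Rational(11, 3), Mul(-1, Add(3, Rational(1, 2)))) = Add(Rational(11, 3), Mul(-1, Rational(7, 2))) = Add(Rational(11, 3), Rational(-7, 2)) = Rational(1, 6)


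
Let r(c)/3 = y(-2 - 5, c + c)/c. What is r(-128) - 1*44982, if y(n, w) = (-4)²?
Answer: -359859/8 ≈ -44982.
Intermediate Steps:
y(n, w) = 16
r(c) = 48/c (r(c) = 3*(16/c) = 48/c)
r(-128) - 1*44982 = 48/(-128) - 1*44982 = 48*(-1/128) - 44982 = -3/8 - 44982 = -359859/8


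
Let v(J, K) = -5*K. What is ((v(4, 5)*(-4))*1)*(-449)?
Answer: -44900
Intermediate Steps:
((v(4, 5)*(-4))*1)*(-449) = ((-5*5*(-4))*1)*(-449) = (-25*(-4)*1)*(-449) = (100*1)*(-449) = 100*(-449) = -44900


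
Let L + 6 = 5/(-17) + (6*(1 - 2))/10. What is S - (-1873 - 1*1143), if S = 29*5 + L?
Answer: 268099/85 ≈ 3154.1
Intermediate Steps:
L = -586/85 (L = -6 + (5/(-17) + (6*(1 - 2))/10) = -6 + (5*(-1/17) + (6*(-1))*(⅒)) = -6 + (-5/17 - 6*⅒) = -6 + (-5/17 - ⅗) = -6 - 76/85 = -586/85 ≈ -6.8941)
S = 11739/85 (S = 29*5 - 586/85 = 145 - 586/85 = 11739/85 ≈ 138.11)
S - (-1873 - 1*1143) = 11739/85 - (-1873 - 1*1143) = 11739/85 - (-1873 - 1143) = 11739/85 - 1*(-3016) = 11739/85 + 3016 = 268099/85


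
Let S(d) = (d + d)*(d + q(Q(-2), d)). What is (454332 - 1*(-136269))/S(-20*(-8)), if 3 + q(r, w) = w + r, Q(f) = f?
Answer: 196867/33600 ≈ 5.8591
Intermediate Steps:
q(r, w) = -3 + r + w (q(r, w) = -3 + (w + r) = -3 + (r + w) = -3 + r + w)
S(d) = 2*d*(-5 + 2*d) (S(d) = (d + d)*(d + (-3 - 2 + d)) = (2*d)*(d + (-5 + d)) = (2*d)*(-5 + 2*d) = 2*d*(-5 + 2*d))
(454332 - 1*(-136269))/S(-20*(-8)) = (454332 - 1*(-136269))/((2*(-20*(-8))*(-5 + 2*(-20*(-8))))) = (454332 + 136269)/((2*160*(-5 + 2*160))) = 590601/((2*160*(-5 + 320))) = 590601/((2*160*315)) = 590601/100800 = 590601*(1/100800) = 196867/33600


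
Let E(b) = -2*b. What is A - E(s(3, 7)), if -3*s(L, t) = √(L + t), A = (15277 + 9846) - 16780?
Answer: 8343 - 2*√10/3 ≈ 8340.9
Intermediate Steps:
A = 8343 (A = 25123 - 16780 = 8343)
s(L, t) = -√(L + t)/3
A - E(s(3, 7)) = 8343 - (-2)*(-√(3 + 7)/3) = 8343 - (-2)*(-√10/3) = 8343 - 2*√10/3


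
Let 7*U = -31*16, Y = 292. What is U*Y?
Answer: -144832/7 ≈ -20690.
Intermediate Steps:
U = -496/7 (U = (-31*16)/7 = (1/7)*(-496) = -496/7 ≈ -70.857)
U*Y = -496/7*292 = -144832/7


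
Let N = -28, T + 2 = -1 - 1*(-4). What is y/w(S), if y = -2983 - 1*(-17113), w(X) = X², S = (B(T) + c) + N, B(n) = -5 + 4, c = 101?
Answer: 785/288 ≈ 2.7257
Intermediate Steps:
T = 1 (T = -2 + (-1 - 1*(-4)) = -2 + (-1 + 4) = -2 + 3 = 1)
B(n) = -1
S = 72 (S = (-1 + 101) - 28 = 100 - 28 = 72)
y = 14130 (y = -2983 + 17113 = 14130)
y/w(S) = 14130/(72²) = 14130/5184 = 14130*(1/5184) = 785/288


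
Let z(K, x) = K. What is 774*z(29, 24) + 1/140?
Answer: 3142441/140 ≈ 22446.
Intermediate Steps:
774*z(29, 24) + 1/140 = 774*29 + 1/140 = 22446 + 1/140 = 3142441/140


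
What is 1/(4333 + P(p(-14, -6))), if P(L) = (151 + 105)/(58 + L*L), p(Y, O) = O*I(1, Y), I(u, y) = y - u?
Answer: 4079/17674435 ≈ 0.00023079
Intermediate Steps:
p(Y, O) = O*(-1 + Y) (p(Y, O) = O*(Y - 1*1) = O*(Y - 1) = O*(-1 + Y))
P(L) = 256/(58 + L²)
1/(4333 + P(p(-14, -6))) = 1/(4333 + 256/(58 + (-6*(-1 - 14))²)) = 1/(4333 + 256/(58 + (-6*(-15))²)) = 1/(4333 + 256/(58 + 90²)) = 1/(4333 + 256/(58 + 8100)) = 1/(4333 + 256/8158) = 1/(4333 + 256*(1/8158)) = 1/(4333 + 128/4079) = 1/(17674435/4079) = 4079/17674435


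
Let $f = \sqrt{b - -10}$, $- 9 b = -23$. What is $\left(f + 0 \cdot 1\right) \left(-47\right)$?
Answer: $- \frac{47 \sqrt{113}}{3} \approx -166.54$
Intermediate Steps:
$b = \frac{23}{9}$ ($b = \left(- \frac{1}{9}\right) \left(-23\right) = \frac{23}{9} \approx 2.5556$)
$f = \frac{\sqrt{113}}{3}$ ($f = \sqrt{\frac{23}{9} - -10} = \sqrt{\frac{23}{9} + 10} = \sqrt{\frac{113}{9}} = \frac{\sqrt{113}}{3} \approx 3.5434$)
$\left(f + 0 \cdot 1\right) \left(-47\right) = \left(\frac{\sqrt{113}}{3} + 0 \cdot 1\right) \left(-47\right) = \left(\frac{\sqrt{113}}{3} + 0\right) \left(-47\right) = \frac{\sqrt{113}}{3} \left(-47\right) = - \frac{47 \sqrt{113}}{3}$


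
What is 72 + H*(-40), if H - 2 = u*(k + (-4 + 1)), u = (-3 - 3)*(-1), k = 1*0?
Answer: 712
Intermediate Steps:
k = 0
u = 6 (u = -6*(-1) = 6)
H = -16 (H = 2 + 6*(0 + (-4 + 1)) = 2 + 6*(0 - 3) = 2 + 6*(-3) = 2 - 18 = -16)
72 + H*(-40) = 72 - 16*(-40) = 72 + 640 = 712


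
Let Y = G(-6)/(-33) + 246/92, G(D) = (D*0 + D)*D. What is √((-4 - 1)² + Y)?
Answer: √6806206/506 ≈ 5.1559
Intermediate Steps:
G(D) = D² (G(D) = (0 + D)*D = D*D = D²)
Y = 801/506 (Y = (-6)²/(-33) + 246/92 = 36*(-1/33) + 246*(1/92) = -12/11 + 123/46 = 801/506 ≈ 1.5830)
√((-4 - 1)² + Y) = √((-4 - 1)² + 801/506) = √((-5)² + 801/506) = √(25 + 801/506) = √(13451/506) = √6806206/506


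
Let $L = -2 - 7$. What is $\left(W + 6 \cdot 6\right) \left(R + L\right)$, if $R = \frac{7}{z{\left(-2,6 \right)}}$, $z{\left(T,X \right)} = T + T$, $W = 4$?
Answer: $-430$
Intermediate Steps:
$L = -9$ ($L = -2 - 7 = -9$)
$z{\left(T,X \right)} = 2 T$
$R = - \frac{7}{4}$ ($R = \frac{7}{2 \left(-2\right)} = \frac{7}{-4} = 7 \left(- \frac{1}{4}\right) = - \frac{7}{4} \approx -1.75$)
$\left(W + 6 \cdot 6\right) \left(R + L\right) = \left(4 + 6 \cdot 6\right) \left(- \frac{7}{4} - 9\right) = \left(4 + 36\right) \left(- \frac{43}{4}\right) = 40 \left(- \frac{43}{4}\right) = -430$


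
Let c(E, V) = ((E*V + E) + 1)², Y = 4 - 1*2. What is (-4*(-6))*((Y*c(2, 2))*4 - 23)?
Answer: 8856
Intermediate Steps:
Y = 2 (Y = 4 - 2 = 2)
c(E, V) = (1 + E + E*V)² (c(E, V) = ((E + E*V) + 1)² = (1 + E + E*V)²)
(-4*(-6))*((Y*c(2, 2))*4 - 23) = (-4*(-6))*((2*(1 + 2 + 2*2)²)*4 - 23) = 24*((2*(1 + 2 + 4)²)*4 - 23) = 24*((2*7²)*4 - 23) = 24*((2*49)*4 - 23) = 24*(98*4 - 23) = 24*(392 - 23) = 24*369 = 8856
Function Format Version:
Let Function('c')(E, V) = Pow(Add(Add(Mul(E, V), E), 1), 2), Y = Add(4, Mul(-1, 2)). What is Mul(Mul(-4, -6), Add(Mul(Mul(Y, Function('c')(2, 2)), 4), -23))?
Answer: 8856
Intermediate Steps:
Y = 2 (Y = Add(4, -2) = 2)
Function('c')(E, V) = Pow(Add(1, E, Mul(E, V)), 2) (Function('c')(E, V) = Pow(Add(Add(E, Mul(E, V)), 1), 2) = Pow(Add(1, E, Mul(E, V)), 2))
Mul(Mul(-4, -6), Add(Mul(Mul(Y, Function('c')(2, 2)), 4), -23)) = Mul(Mul(-4, -6), Add(Mul(Mul(2, Pow(Add(1, 2, Mul(2, 2)), 2)), 4), -23)) = Mul(24, Add(Mul(Mul(2, Pow(Add(1, 2, 4), 2)), 4), -23)) = Mul(24, Add(Mul(Mul(2, Pow(7, 2)), 4), -23)) = Mul(24, Add(Mul(Mul(2, 49), 4), -23)) = Mul(24, Add(Mul(98, 4), -23)) = Mul(24, Add(392, -23)) = Mul(24, 369) = 8856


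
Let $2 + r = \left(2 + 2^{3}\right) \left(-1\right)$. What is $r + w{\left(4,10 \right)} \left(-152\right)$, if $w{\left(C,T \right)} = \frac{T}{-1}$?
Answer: $1508$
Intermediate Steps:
$r = -12$ ($r = -2 + \left(2 + 2^{3}\right) \left(-1\right) = -2 + \left(2 + 8\right) \left(-1\right) = -2 + 10 \left(-1\right) = -2 - 10 = -12$)
$w{\left(C,T \right)} = - T$ ($w{\left(C,T \right)} = T \left(-1\right) = - T$)
$r + w{\left(4,10 \right)} \left(-152\right) = -12 + \left(-1\right) 10 \left(-152\right) = -12 - -1520 = -12 + 1520 = 1508$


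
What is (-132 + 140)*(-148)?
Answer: -1184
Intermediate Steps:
(-132 + 140)*(-148) = 8*(-148) = -1184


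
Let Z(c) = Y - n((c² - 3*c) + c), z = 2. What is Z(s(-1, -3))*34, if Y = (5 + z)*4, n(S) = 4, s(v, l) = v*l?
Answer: 816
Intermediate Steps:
s(v, l) = l*v
Y = 28 (Y = (5 + 2)*4 = 7*4 = 28)
Z(c) = 24 (Z(c) = 28 - 1*4 = 28 - 4 = 24)
Z(s(-1, -3))*34 = 24*34 = 816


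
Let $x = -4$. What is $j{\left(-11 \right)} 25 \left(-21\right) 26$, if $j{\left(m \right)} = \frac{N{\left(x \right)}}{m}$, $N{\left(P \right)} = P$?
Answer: $- \frac{54600}{11} \approx -4963.6$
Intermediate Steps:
$j{\left(m \right)} = - \frac{4}{m}$
$j{\left(-11 \right)} 25 \left(-21\right) 26 = - \frac{4}{-11} \cdot 25 \left(-21\right) 26 = \left(-4\right) \left(- \frac{1}{11}\right) \left(\left(-525\right) 26\right) = \frac{4}{11} \left(-13650\right) = - \frac{54600}{11}$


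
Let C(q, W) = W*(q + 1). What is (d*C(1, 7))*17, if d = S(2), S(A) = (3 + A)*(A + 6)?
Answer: 9520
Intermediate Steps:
C(q, W) = W*(1 + q)
S(A) = (3 + A)*(6 + A)
d = 40 (d = 18 + 2**2 + 9*2 = 18 + 4 + 18 = 40)
(d*C(1, 7))*17 = (40*(7*(1 + 1)))*17 = (40*(7*2))*17 = (40*14)*17 = 560*17 = 9520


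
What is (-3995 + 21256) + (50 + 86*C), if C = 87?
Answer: 24793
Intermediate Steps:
(-3995 + 21256) + (50 + 86*C) = (-3995 + 21256) + (50 + 86*87) = 17261 + (50 + 7482) = 17261 + 7532 = 24793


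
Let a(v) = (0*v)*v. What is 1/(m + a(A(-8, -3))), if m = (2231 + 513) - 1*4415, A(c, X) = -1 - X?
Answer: -1/1671 ≈ -0.00059844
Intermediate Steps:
m = -1671 (m = 2744 - 4415 = -1671)
a(v) = 0 (a(v) = 0*v = 0)
1/(m + a(A(-8, -3))) = 1/(-1671 + 0) = 1/(-1671) = -1/1671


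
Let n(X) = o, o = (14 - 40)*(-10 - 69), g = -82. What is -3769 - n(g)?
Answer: -5823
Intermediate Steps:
o = 2054 (o = -26*(-79) = 2054)
n(X) = 2054
-3769 - n(g) = -3769 - 1*2054 = -3769 - 2054 = -5823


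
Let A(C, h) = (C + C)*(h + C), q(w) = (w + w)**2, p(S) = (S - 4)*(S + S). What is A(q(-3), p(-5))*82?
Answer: 743904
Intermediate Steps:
p(S) = 2*S*(-4 + S) (p(S) = (-4 + S)*(2*S) = 2*S*(-4 + S))
q(w) = 4*w**2 (q(w) = (2*w)**2 = 4*w**2)
A(C, h) = 2*C*(C + h) (A(C, h) = (2*C)*(C + h) = 2*C*(C + h))
A(q(-3), p(-5))*82 = (2*(4*(-3)**2)*(4*(-3)**2 + 2*(-5)*(-4 - 5)))*82 = (2*(4*9)*(4*9 + 2*(-5)*(-9)))*82 = (2*36*(36 + 90))*82 = (2*36*126)*82 = 9072*82 = 743904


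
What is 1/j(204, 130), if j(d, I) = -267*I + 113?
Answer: -1/34597 ≈ -2.8904e-5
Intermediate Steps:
j(d, I) = 113 - 267*I
1/j(204, 130) = 1/(113 - 267*130) = 1/(113 - 34710) = 1/(-34597) = -1/34597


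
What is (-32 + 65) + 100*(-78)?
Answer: -7767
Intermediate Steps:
(-32 + 65) + 100*(-78) = 33 - 7800 = -7767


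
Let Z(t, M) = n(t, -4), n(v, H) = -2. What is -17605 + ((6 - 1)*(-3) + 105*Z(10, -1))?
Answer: -17830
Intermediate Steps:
Z(t, M) = -2
-17605 + ((6 - 1)*(-3) + 105*Z(10, -1)) = -17605 + ((6 - 1)*(-3) + 105*(-2)) = -17605 + (5*(-3) - 210) = -17605 + (-15 - 210) = -17605 - 225 = -17830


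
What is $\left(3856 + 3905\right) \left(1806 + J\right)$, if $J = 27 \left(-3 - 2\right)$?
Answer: $12968631$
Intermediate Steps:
$J = -135$ ($J = 27 \left(-5\right) = -135$)
$\left(3856 + 3905\right) \left(1806 + J\right) = \left(3856 + 3905\right) \left(1806 - 135\right) = 7761 \cdot 1671 = 12968631$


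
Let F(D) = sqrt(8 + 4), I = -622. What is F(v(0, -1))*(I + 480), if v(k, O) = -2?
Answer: -284*sqrt(3) ≈ -491.90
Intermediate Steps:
F(D) = 2*sqrt(3) (F(D) = sqrt(12) = 2*sqrt(3))
F(v(0, -1))*(I + 480) = (2*sqrt(3))*(-622 + 480) = (2*sqrt(3))*(-142) = -284*sqrt(3)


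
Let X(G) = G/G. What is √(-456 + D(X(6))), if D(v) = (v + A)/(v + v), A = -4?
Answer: I*√1830/2 ≈ 21.389*I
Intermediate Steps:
X(G) = 1
D(v) = (-4 + v)/(2*v) (D(v) = (v - 4)/(v + v) = (-4 + v)/((2*v)) = (-4 + v)*(1/(2*v)) = (-4 + v)/(2*v))
√(-456 + D(X(6))) = √(-456 + (½)*(-4 + 1)/1) = √(-456 + (½)*1*(-3)) = √(-456 - 3/2) = √(-915/2) = I*√1830/2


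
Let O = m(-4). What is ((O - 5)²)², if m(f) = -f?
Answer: 1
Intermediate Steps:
O = 4 (O = -1*(-4) = 4)
((O - 5)²)² = ((4 - 5)²)² = ((-1)²)² = 1² = 1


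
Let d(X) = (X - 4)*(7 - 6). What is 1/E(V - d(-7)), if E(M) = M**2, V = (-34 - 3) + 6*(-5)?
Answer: 1/3136 ≈ 0.00031888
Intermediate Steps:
d(X) = -4 + X (d(X) = (-4 + X)*1 = -4 + X)
V = -67 (V = -37 - 30 = -67)
1/E(V - d(-7)) = 1/((-67 - (-4 - 7))**2) = 1/((-67 - 1*(-11))**2) = 1/((-67 + 11)**2) = 1/((-56)**2) = 1/3136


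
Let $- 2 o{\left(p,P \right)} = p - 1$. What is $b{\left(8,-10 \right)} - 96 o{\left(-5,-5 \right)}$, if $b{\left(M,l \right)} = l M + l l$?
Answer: $-268$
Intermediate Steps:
$b{\left(M,l \right)} = l^{2} + M l$ ($b{\left(M,l \right)} = M l + l^{2} = l^{2} + M l$)
$o{\left(p,P \right)} = \frac{1}{2} - \frac{p}{2}$ ($o{\left(p,P \right)} = - \frac{p - 1}{2} = - \frac{-1 + p}{2} = \frac{1}{2} - \frac{p}{2}$)
$b{\left(8,-10 \right)} - 96 o{\left(-5,-5 \right)} = - 10 \left(8 - 10\right) - 96 \left(\frac{1}{2} - - \frac{5}{2}\right) = \left(-10\right) \left(-2\right) - 96 \left(\frac{1}{2} + \frac{5}{2}\right) = 20 - 288 = -268$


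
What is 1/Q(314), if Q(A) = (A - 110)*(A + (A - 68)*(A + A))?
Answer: 1/31579608 ≈ 3.1666e-8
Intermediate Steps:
Q(A) = (-110 + A)*(A + 2*A*(-68 + A)) (Q(A) = (-110 + A)*(A + (-68 + A)*(2*A)) = (-110 + A)*(A + 2*A*(-68 + A)))
1/Q(314) = 1/(314*(14850 - 355*314 + 2*314²)) = 1/(314*(14850 - 111470 + 2*98596)) = 1/(314*(14850 - 111470 + 197192)) = 1/(314*100572) = 1/31579608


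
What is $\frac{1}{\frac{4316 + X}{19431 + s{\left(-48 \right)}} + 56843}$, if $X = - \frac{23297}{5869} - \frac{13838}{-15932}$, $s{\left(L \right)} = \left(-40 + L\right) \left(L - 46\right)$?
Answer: $\frac{1295183233162}{73622302161242739} \approx 1.7592 \cdot 10^{-5}$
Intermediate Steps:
$s{\left(L \right)} = \left(-46 + L\right) \left(-40 + L\right)$ ($s{\left(L \right)} = \left(-40 + L\right) \left(-46 + L\right) = \left(-46 + L\right) \left(-40 + L\right)$)
$X = - \frac{144976291}{46752454}$ ($X = \left(-23297\right) \frac{1}{5869} - - \frac{6919}{7966} = - \frac{23297}{5869} + \frac{6919}{7966} = - \frac{144976291}{46752454} \approx -3.1009$)
$\frac{1}{\frac{4316 + X}{19431 + s{\left(-48 \right)}} + 56843} = \frac{1}{\frac{4316 - \frac{144976291}{46752454}}{19431 + \left(1840 + \left(-48\right)^{2} - -4128\right)} + 56843} = \frac{1}{\frac{201638615173}{46752454 \left(19431 + \left(1840 + 2304 + 4128\right)\right)} + 56843} = \frac{1}{\frac{201638615173}{46752454 \left(19431 + 8272\right)} + 56843} = \frac{1}{\frac{201638615173}{46752454 \cdot 27703} + 56843} = \frac{1}{\frac{201638615173}{46752454} \cdot \frac{1}{27703} + 56843} = \frac{1}{\frac{201638615173}{1295183233162} + 56843} = \frac{1}{\frac{73622302161242739}{1295183233162}} = \frac{1295183233162}{73622302161242739}$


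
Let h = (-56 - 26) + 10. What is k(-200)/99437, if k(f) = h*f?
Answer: 14400/99437 ≈ 0.14482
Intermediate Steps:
h = -72 (h = -82 + 10 = -72)
k(f) = -72*f
k(-200)/99437 = -72*(-200)/99437 = 14400*(1/99437) = 14400/99437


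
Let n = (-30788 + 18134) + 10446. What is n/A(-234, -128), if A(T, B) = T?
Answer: 368/39 ≈ 9.4359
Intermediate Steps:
n = -2208 (n = -12654 + 10446 = -2208)
n/A(-234, -128) = -2208/(-234) = -2208*(-1/234) = 368/39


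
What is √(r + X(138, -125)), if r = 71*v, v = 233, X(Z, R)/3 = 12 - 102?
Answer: √16273 ≈ 127.57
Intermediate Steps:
X(Z, R) = -270 (X(Z, R) = 3*(12 - 102) = 3*(-90) = -270)
r = 16543 (r = 71*233 = 16543)
√(r + X(138, -125)) = √(16543 - 270) = √16273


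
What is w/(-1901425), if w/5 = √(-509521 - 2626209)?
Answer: -I*√3135730/380285 ≈ -0.0046565*I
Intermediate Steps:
w = 5*I*√3135730 (w = 5*√(-509521 - 2626209) = 5*√(-3135730) = 5*(I*√3135730) = 5*I*√3135730 ≈ 8854.0*I)
w/(-1901425) = (5*I*√3135730)/(-1901425) = (5*I*√3135730)*(-1/1901425) = -I*√3135730/380285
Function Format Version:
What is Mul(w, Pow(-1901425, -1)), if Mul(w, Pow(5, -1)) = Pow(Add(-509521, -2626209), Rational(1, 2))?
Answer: Mul(Rational(-1, 380285), I, Pow(3135730, Rational(1, 2))) ≈ Mul(-0.0046565, I)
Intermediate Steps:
w = Mul(5, I, Pow(3135730, Rational(1, 2))) (w = Mul(5, Pow(Add(-509521, -2626209), Rational(1, 2))) = Mul(5, Pow(-3135730, Rational(1, 2))) = Mul(5, Mul(I, Pow(3135730, Rational(1, 2)))) = Mul(5, I, Pow(3135730, Rational(1, 2))) ≈ Mul(8854.0, I))
Mul(w, Pow(-1901425, -1)) = Mul(Mul(5, I, Pow(3135730, Rational(1, 2))), Pow(-1901425, -1)) = Mul(Mul(5, I, Pow(3135730, Rational(1, 2))), Rational(-1, 1901425)) = Mul(Rational(-1, 380285), I, Pow(3135730, Rational(1, 2)))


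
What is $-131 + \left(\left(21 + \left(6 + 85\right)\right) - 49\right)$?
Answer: $-68$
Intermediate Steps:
$-131 + \left(\left(21 + \left(6 + 85\right)\right) - 49\right) = -131 + \left(\left(21 + 91\right) - 49\right) = -131 + \left(112 - 49\right) = -131 + 63 = -68$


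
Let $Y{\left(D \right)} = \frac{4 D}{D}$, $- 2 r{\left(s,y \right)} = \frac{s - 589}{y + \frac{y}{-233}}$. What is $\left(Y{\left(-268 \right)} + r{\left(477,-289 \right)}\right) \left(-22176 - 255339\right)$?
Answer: $- \frac{8850785895}{8381} \approx -1.0561 \cdot 10^{6}$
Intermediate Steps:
$r{\left(s,y \right)} = - \frac{233 \left(-589 + s\right)}{464 y}$ ($r{\left(s,y \right)} = - \frac{\left(s - 589\right) \frac{1}{y + \frac{y}{-233}}}{2} = - \frac{\left(-589 + s\right) \frac{1}{y + y \left(- \frac{1}{233}\right)}}{2} = - \frac{\left(-589 + s\right) \frac{1}{y - \frac{y}{233}}}{2} = - \frac{\left(-589 + s\right) \frac{1}{\frac{232}{233} y}}{2} = - \frac{\left(-589 + s\right) \frac{233}{232 y}}{2} = - \frac{\frac{233}{232} \frac{1}{y} \left(-589 + s\right)}{2} = - \frac{233 \left(-589 + s\right)}{464 y}$)
$Y{\left(D \right)} = 4$
$\left(Y{\left(-268 \right)} + r{\left(477,-289 \right)}\right) \left(-22176 - 255339\right) = \left(4 + \frac{233 \left(589 - 477\right)}{464 \left(-289\right)}\right) \left(-22176 - 255339\right) = \left(4 + \frac{233}{464} \left(- \frac{1}{289}\right) \left(589 - 477\right)\right) \left(-277515\right) = \left(4 + \frac{233}{464} \left(- \frac{1}{289}\right) 112\right) \left(-277515\right) = \left(4 - \frac{1631}{8381}\right) \left(-277515\right) = \frac{31893}{8381} \left(-277515\right) = - \frac{8850785895}{8381}$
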